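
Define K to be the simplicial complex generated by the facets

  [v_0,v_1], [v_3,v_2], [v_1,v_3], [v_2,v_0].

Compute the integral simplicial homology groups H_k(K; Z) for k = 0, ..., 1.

We work with the vertex ordering v_0 < v_1 < v_2 < v_3. The simplices of K, each written with vertices in increasing order, are:

  0-simplices (4): [v_0], [v_1], [v_2], [v_3]
  1-simplices (4): [v_0,v_1], [v_0,v_2], [v_1,v_3], [v_2,v_3]

so the chain groups are C_0 ≅ Z^4, C_1 ≅ Z^4.

∂_1: C_1 → C_0 sends each edge [p,q] (with p < q) to q − p.
The 4×4 boundary matrix has rank 3 and Smith normal form diag(1,1,1).

Now H_k = ker ∂_k / im ∂_{k+1}, so:

  H_0: rank C_0 − rank ∂_1 = 4 − 3 = 1, and the invariant factors of ∂_1 are all 1, so H_0 ≅ Z.
  H_1: rank ker ∂_1 − rank ∂_2 = (4 − 3) − 0 = 1, and there is no ∂_2, so H_1 ≅ Z.

H_0 ≅ Z,  H_1 ≅ Z.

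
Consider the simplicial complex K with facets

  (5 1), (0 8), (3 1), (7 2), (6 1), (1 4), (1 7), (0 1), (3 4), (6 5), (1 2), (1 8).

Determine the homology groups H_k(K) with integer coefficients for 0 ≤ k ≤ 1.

Order the vertices as 0 < 1 < 2 < 3 < 4 < 5 < 6 < 7 < 8. Listing each simplex with vertices in this order, K has dimension 1 with simplices:

  0-simplices (9): [0], [1], [2], [3], [4], [5], [6], [7], [8]
  1-simplices (12): [0,1], [0,8], [1,2], [1,3], [1,4], [1,5], [1,6], [1,7], [1,8], [2,7], [3,4], [5,6]

giving chain groups C_0 ≅ Z^9, C_1 ≅ Z^12.

The boundary map ∂_1: C_1 → C_0 is given by ∂[p,q] = [q] − [p].
The 9×12 boundary matrix has rank 8 and Smith normal form diag(1,1,1,1,1,1,1,1).

From H_k ≅ ker(∂_k) / im(∂_{k+1}) we obtain:

  H_0: rank C_0 − rank ∂_1 = 9 − 8 = 1, and the invariant factors of ∂_1 are all 1, so H_0 ≅ Z.
  H_1: rank ker ∂_1 − rank ∂_2 = (12 − 8) − 0 = 4, and there is no ∂_2, so H_1 ≅ Z^4.

As a check, the Euler characteristic is 9 − 12 = -3, which agrees with 1 − 4 = -3.

H_0 = Z,  H_1 = Z^4.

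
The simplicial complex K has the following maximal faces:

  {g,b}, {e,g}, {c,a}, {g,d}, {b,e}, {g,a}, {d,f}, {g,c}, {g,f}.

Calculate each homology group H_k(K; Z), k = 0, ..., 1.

Take the total order a < b < c < d < e < f < g on the vertex set. Then K (dimension 1) consists of the simplices:

  0-simplices (7): a, b, c, d, e, f, g
  1-simplices (9): ac, ag, be, bg, cg, df, dg, eg, fg

Hence C_0 ≅ Z^7, C_1 ≅ Z^9.

Boundary ∂_1: C_1 → C_0 is given by ∂[p,q] = [q] − [p].
The resulting 7×9 matrix has rank 6, and its Smith normal form has invariant factors (1,1,1,1,1,1).

From H_k ≅ ker(∂_k) / im(∂_{k+1}) we obtain:

  H_0: rank C_0 − rank ∂_1 = 7 − 6 = 1, and the invariant factors of ∂_1 are all 1, so H_0 ≅ Z.
  H_1: rank ker ∂_1 − rank ∂_2 = (9 − 6) − 0 = 3, and there is no ∂_2, so H_1 ≅ Z^3.

H_0 = Z,  H_1 = Z^3.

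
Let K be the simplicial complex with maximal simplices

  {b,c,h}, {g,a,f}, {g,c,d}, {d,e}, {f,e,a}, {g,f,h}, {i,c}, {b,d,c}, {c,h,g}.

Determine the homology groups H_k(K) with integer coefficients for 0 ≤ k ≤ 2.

H_0 ≅ Z,  H_1 ≅ Z,  H_2 = 0.

Fix the vertex order a < b < c < d < e < f < g < h < i and write every simplex with vertices in increasing order. Then dim K = 2 and the simplices of K are:

  0-simplices (9): a, b, c, d, e, f, g, h, i
  1-simplices (16): ae, af, ag, bc, bd, bh, cd, cg, ch, ci, de, dg, ef, fg, fh, gh
  2-simplices (7): aef, afg, bcd, bch, cdg, cgh, fgh

so the chain groups are C_0 ≅ Z^9, C_1 ≅ Z^16, C_2 ≅ Z^7.

The boundary map ∂_1: C_1 → C_0 is given by ∂[p,q] = [q] − [p].
As a 9×16 matrix over Z this has rank 8, with invariant factors (1,1,1,1,1,1,1,1).

Boundary ∂_2: C_2 → C_1 sends each 2-simplex [p,q,r] to [q,r] − [p,r] + [p,q]. For instance
  ∂afg = fg − ag + af,
  ∂bch = ch − bh + bc.
The resulting 16×7 matrix has rank 7, and its Smith normal form has invariant factors (1,1,1,1,1,1,1).

From H_k ≅ ker(∂_k) / im(∂_{k+1}) we obtain:

  H_0: rank C_0 − rank ∂_1 = 9 − 8 = 1, and the invariant factors of ∂_1 are all 1, so H_0 = Z.
  H_1: rank ker ∂_1 − rank ∂_2 = (16 − 8) − 7 = 1, and the invariant factors of ∂_2 are all 1, so H_1 = Z.
  H_2: rank ker ∂_2 − rank ∂_3 = (7 − 7) − 0 = 0, and there is no ∂_3, so H_2 = 0.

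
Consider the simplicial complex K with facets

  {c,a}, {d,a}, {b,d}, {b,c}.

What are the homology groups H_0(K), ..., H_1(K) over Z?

Take the total order a < b < c < d on the vertex set. Then K (dimension 1) consists of the simplices:

  0-simplices (4): a, b, c, d
  1-simplices (4): ac, ad, bc, bd

so the chain groups are C_0 ≅ Z^4, C_1 ≅ Z^4.

∂_1: C_1 → C_0 sends each edge [p,q] (with p < q) to q − p. For instance
  ∂bd = d − b.
This gives a 4×4 integer matrix of rank 3; reducing to Smith normal form yields diagonal entries (1,1,1).

From H_k ≅ ker(∂_k) / im(∂_{k+1}) we obtain:

  H_0: rank C_0 − rank ∂_1 = 4 − 3 = 1, and the invariant factors of ∂_1 are all 1, so H_0 ≅ Z.
  H_1: rank ker ∂_1 − rank ∂_2 = (4 − 3) − 0 = 1, and there is no ∂_2, so H_1 ≅ Z.

H_0 ≅ Z,  H_1 ≅ Z.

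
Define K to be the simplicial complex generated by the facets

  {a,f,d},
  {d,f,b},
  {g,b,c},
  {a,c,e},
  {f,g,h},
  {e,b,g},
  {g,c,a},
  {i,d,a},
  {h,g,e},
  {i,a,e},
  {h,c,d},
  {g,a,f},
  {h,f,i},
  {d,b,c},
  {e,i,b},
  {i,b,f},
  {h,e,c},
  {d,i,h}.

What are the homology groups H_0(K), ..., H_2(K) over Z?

K has 9 vertices, 27 edges, 18 triangles.
rank ∂_0 = 0, rank ∂_1 = 8 ⇒ b_0 = 9 − 0 − 8 = 1; all invariant factors of ∂_1 are 1 so no torsion. So H_0 ≅ Z.
rank ∂_1 = 8, rank ∂_2 = 18 ⇒ b_1 = 27 − 8 − 18 = 1; ∂_2 has invariant factor(s) [2] giving torsion. So H_1 ≅ Z ⊕ Z/2Z.
rank ∂_2 = 18, rank ∂_3 = 0 ⇒ b_2 = 18 − 18 − 0 = 0. So H_2 ≅ 0.

H_0 ≅ Z,  H_1 ≅ Z ⊕ Z/2Z,  H_2 = 0.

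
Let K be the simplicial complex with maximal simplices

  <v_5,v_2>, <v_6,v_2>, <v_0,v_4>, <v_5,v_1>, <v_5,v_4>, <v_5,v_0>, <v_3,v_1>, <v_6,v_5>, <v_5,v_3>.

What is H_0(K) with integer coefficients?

Fix the vertex order v_0 < v_1 < v_2 < v_3 < v_4 < v_5 < v_6 and write every simplex with vertices in increasing order. Then dim K = 1 and the simplices of K are:

  0-simplices (7): [v_0], [v_1], [v_2], [v_3], [v_4], [v_5], [v_6]
  1-simplices (9): [v_0,v_4], [v_0,v_5], [v_1,v_3], [v_1,v_5], [v_2,v_5], [v_2,v_6], [v_3,v_5], [v_4,v_5], [v_5,v_6]

so the chain groups are C_0 ≅ Z^7, C_1 ≅ Z^9.

∂_1: C_1 → C_0 is given by ∂[p,q] = [q] − [p].
As a 7×9 matrix over Z this has rank 6, with invariant factors (1,1,1,1,1,1).

Now H_k = ker ∂_k / im ∂_{k+1}, so:

  H_0: rank C_0 − rank ∂_1 = 7 − 6 = 1, and the invariant factors of ∂_1 are all 1, so H_0 ≅ Z.

H_0 = Z.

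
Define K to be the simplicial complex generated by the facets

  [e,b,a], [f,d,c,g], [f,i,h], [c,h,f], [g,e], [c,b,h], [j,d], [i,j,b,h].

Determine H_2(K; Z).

We work with the vertex ordering a < b < c < d < e < f < g < h < i < j. The simplices of K, each written with vertices in increasing order, are:

  0-simplices (10): a, b, c, d, e, f, g, h, i, j
  1-simplices (21): ab, ae, bc, be, bh, bi, bj, cd, cf, cg, ch, df, dg, dj, eg, fg, fh, fi, hi, hj, ij
  2-simplices (12): abe, bch, bhi, bhj, bij, cdf, cdg, cfg, cfh, dfg, fhi, hij
  3-simplices (2): bhij, cdfg

giving chain groups C_0 ≅ Z^10, C_1 ≅ Z^21, C_2 ≅ Z^12, C_3 ≅ Z^2.

∂_1: C_1 → C_0 maps an edge to its endpoints' difference, ∂[p,q] = q − p. For instance
  ∂eg = g − e.
The 10×21 boundary matrix has rank 9 and Smith normal form diag(1,1,1,1,1,1,1,1,1).

The boundary map ∂_2: C_2 → C_1 acts by ∂[p,q,r] = [q,r] − [p,r] + [p,q]. For instance
  ∂bch = ch − bh + bc,
  ∂bhi = hi − bi + bh.
This gives a 21×12 integer matrix of rank 10; reducing to Smith normal form yields diagonal entries (1,1,1,1,1,1,1,1,1,1).

∂_3: C_3 → C_2 sends each 3-simplex σ to the alternating sum Σ_i (−1)^i (σ with its i-th vertex removed). For instance
  ∂cdfg = dfg − cfg + cdg − cdf,
  ∂bhij = hij − bij + bhj − bhi.
This gives a 12×2 integer matrix of rank 2; reducing to Smith normal form yields diagonal entries (1,1).

Reading off H_k = ker ∂_k / im ∂_{k+1}:

  H_2: rank ker ∂_2 − rank ∂_3 = (12 − 10) − 2 = 0, and the invariant factors of ∂_3 are all 1, so H_2 ≅ 0.

H_2 ≅ 0.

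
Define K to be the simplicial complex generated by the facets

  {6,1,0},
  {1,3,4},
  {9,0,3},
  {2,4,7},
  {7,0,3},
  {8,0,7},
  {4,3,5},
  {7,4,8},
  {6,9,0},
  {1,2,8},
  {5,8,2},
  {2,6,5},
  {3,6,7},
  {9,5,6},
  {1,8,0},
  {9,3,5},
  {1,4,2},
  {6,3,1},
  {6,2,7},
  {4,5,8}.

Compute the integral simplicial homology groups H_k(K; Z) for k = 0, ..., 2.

K has 10 vertices, 30 edges, 20 triangles.
rank ∂_0 = 0, rank ∂_1 = 9 ⇒ b_0 = 10 − 0 − 9 = 1; all invariant factors of ∂_1 are 1 so no torsion. So H_0 ≅ Z.
rank ∂_1 = 9, rank ∂_2 = 20 ⇒ b_1 = 30 − 9 − 20 = 1; ∂_2 has invariant factor(s) [2] giving torsion. So H_1 ≅ Z ⊕ Z/2.
rank ∂_2 = 20, rank ∂_3 = 0 ⇒ b_2 = 20 − 20 − 0 = 0. So H_2 ≅ 0.

H_0 ≅ Z,  H_1 ≅ Z ⊕ Z/2,  H_2 = 0.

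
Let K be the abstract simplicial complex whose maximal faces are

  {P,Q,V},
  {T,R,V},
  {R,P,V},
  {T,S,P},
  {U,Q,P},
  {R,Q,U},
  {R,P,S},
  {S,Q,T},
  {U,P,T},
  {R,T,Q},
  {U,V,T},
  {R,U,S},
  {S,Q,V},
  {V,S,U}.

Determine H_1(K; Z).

Take the total order P < Q < R < S < T < U < V on the vertex set. Then K (dimension 2) consists of the simplices:

  0-simplices (7): P, Q, R, S, T, U, V
  1-simplices (21): PQ, PR, PS, PT, PU, PV, QR, QS, QT, QU, QV, RS, RT, RU, RV, ST, SU, SV, TU, TV, UV
  2-simplices (14): PQU, PQV, PRS, PRV, PST, PTU, QRT, QRU, QST, QSV, RSU, RTV, SUV, TUV

so the chain groups are C_0 ≅ Z^7, C_1 ≅ Z^21, C_2 ≅ Z^14.

Boundary ∂_1: C_1 → C_0 sends each edge [p,q] (with p < q) to q − p. For instance
  ∂TV = V − T.
As a 7×21 matrix over Z this has rank 6, with invariant factors (1,1,1,1,1,1).

Boundary ∂_2: C_2 → C_1 maps a triangle to the signed sum of its edges. For instance
  ∂SUV = UV − SV + SU,
  ∂PQV = QV − PV + PQ.
This gives a 21×14 integer matrix of rank 13; reducing to Smith normal form yields diagonal entries (1,1,1,1,1,1,1,1,1,1,1,1,1).

Now H_k = ker ∂_k / im ∂_{k+1}, so:

  H_1: rank ker ∂_1 − rank ∂_2 = (21 − 6) − 13 = 2, and the invariant factors of ∂_2 are all 1, so H_1 ≅ Z^2.

H_1 = Z^2.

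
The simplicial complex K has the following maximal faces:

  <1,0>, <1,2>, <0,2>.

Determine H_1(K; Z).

Take the total order 0 < 1 < 2 on the vertex set. Then K (dimension 1) consists of the simplices:

  0-simplices (3): [0], [1], [2]
  1-simplices (3): [0,1], [0,2], [1,2]

giving chain groups C_0 ≅ Z^3, C_1 ≅ Z^3.

∂_1: C_1 → C_0 sends each edge [p,q] (with p < q) to q − p. For instance
  ∂[0,2] = [2] − [0].
As a 3×3 matrix over Z this has rank 2, with invariant factors (1,1).

Now H_k = ker ∂_k / im ∂_{k+1}, so:

  H_1: rank ker ∂_1 − rank ∂_2 = (3 − 2) − 0 = 1, and there is no ∂_2, so H_1 ≅ Z.

H_1 ≅ Z.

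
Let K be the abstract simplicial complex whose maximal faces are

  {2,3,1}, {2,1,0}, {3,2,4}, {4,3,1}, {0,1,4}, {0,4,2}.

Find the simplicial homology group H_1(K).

Fix the vertex order 0 < 1 < 2 < 3 < 4 and write every simplex with vertices in increasing order. Then dim K = 2 and the simplices of K are:

  0-simplices (5): [0], [1], [2], [3], [4]
  1-simplices (9): [0,1], [0,2], [0,4], [1,2], [1,3], [1,4], [2,3], [2,4], [3,4]
  2-simplices (6): [0,1,2], [0,1,4], [0,2,4], [1,2,3], [1,3,4], [2,3,4]

giving chain groups C_0 ≅ Z^5, C_1 ≅ Z^9, C_2 ≅ Z^6.

The boundary map ∂_1: C_1 → C_0 sends each edge [p,q] (with p < q) to q − p. For instance
  ∂[0,2] = [2] − [0].
As a 5×9 matrix over Z this has rank 4, with invariant factors (1,1,1,1).

The boundary map ∂_2: C_2 → C_1 sends each 2-simplex [p,q,r] to [q,r] − [p,r] + [p,q]. For instance
  ∂[0,1,2] = [1,2] − [0,2] + [0,1],
  ∂[0,1,4] = [1,4] − [0,4] + [0,1].
This gives a 9×6 integer matrix of rank 5; reducing to Smith normal form yields diagonal entries (1,1,1,1,1).

Now H_k = ker ∂_k / im ∂_{k+1}, so:

  H_1: rank ker ∂_1 − rank ∂_2 = (9 − 4) − 5 = 0, and the invariant factors of ∂_2 are all 1, so H_1 ≅ 0.

H_1 = 0.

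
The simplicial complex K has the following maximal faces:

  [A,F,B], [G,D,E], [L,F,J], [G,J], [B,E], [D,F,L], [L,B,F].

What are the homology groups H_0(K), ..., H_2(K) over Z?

Fix the vertex order A < B < D < E < F < G < J < L and write every simplex with vertices in increasing order. Then dim K = 2 and the simplices of K are:

  0-simplices (8): A, B, D, E, F, G, J, L
  1-simplices (14): AB, AF, BE, BF, BL, DE, DF, DG, DL, EG, FJ, FL, GJ, JL
  2-simplices (5): ABF, BFL, DEG, DFL, FJL

giving chain groups C_0 ≅ Z^8, C_1 ≅ Z^14, C_2 ≅ Z^5.

The boundary map ∂_1: C_1 → C_0 is given by ∂[p,q] = [q] − [p].
The 8×14 boundary matrix has rank 7 and Smith normal form diag(1,1,1,1,1,1,1).

Boundary ∂_2: C_2 → C_1 maps a triangle to the signed sum of its edges. For instance
  ∂ABF = BF − AF + AB,
  ∂DEG = EG − DG + DE.
The 14×5 boundary matrix has rank 5 and Smith normal form diag(1,1,1,1,1).

Reading off H_k = ker ∂_k / im ∂_{k+1}:

  H_0: rank C_0 − rank ∂_1 = 8 − 7 = 1, and the invariant factors of ∂_1 are all 1, so H_0 = Z.
  H_1: rank ker ∂_1 − rank ∂_2 = (14 − 7) − 5 = 2, and the invariant factors of ∂_2 are all 1, so H_1 = Z^2.
  H_2: rank ker ∂_2 − rank ∂_3 = (5 − 5) − 0 = 0, and there is no ∂_3, so H_2 = 0.

H_0 = Z,  H_1 = Z^2,  H_2 = 0.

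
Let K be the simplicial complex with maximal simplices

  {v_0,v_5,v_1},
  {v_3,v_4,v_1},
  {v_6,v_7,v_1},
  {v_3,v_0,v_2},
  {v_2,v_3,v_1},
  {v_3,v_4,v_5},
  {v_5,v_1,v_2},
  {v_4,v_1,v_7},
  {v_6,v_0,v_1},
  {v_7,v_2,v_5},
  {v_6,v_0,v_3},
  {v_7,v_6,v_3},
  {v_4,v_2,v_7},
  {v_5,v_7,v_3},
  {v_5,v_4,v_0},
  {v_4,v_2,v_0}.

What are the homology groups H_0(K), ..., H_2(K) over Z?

H_0 = Z,  H_1 = Z^2,  H_2 = Z.

We work with the vertex ordering v_0 < v_1 < v_2 < v_3 < v_4 < v_5 < v_6 < v_7. The simplices of K, each written with vertices in increasing order, are:

  0-simplices (8): [v_0], [v_1], [v_2], [v_3], [v_4], [v_5], [v_6], [v_7]
  1-simplices (24): (24 of them)
  2-simplices (16): (16 of them)

so the chain groups are C_0 ≅ Z^8, C_1 ≅ Z^24, C_2 ≅ Z^16.

Boundary ∂_1: C_1 → C_0 is given by ∂[p,q] = [q] − [p]. For instance
  ∂[v_5,v_7] = [v_7] − [v_5].
The resulting 8×24 matrix has rank 7, and its Smith normal form has invariant factors (1,1,1,1,1,1,1).

Boundary ∂_2: C_2 → C_1 sends each 2-simplex [p,q,r] to [q,r] − [p,r] + [p,q]. For instance
  ∂[v_3,v_6,v_7] = [v_6,v_7] − [v_3,v_7] + [v_3,v_6],
  ∂[v_1,v_2,v_5] = [v_2,v_5] − [v_1,v_5] + [v_1,v_2].
The 24×16 boundary matrix has rank 15 and Smith normal form diag(1,1,1,1,1,1,1,1,1,1,1,1,1,1,1).

Computing H_k = (kernel of ∂_k) / (image of ∂_{k+1}):

  H_0: rank C_0 − rank ∂_1 = 8 − 7 = 1, and the invariant factors of ∂_1 are all 1, so H_0 ≅ Z.
  H_1: rank ker ∂_1 − rank ∂_2 = (24 − 7) − 15 = 2, and the invariant factors of ∂_2 are all 1, so H_1 ≅ Z^2.
  H_2: rank ker ∂_2 − rank ∂_3 = (16 − 15) − 0 = 1, and there is no ∂_3, so H_2 ≅ Z.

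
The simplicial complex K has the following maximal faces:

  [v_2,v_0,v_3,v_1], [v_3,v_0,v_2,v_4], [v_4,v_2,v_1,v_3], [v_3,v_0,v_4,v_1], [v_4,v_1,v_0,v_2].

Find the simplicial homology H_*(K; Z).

Fix the vertex order v_0 < v_1 < v_2 < v_3 < v_4 and write every simplex with vertices in increasing order. Then dim K = 3 and the simplices of K are:

  0-simplices (5): [v_0], [v_1], [v_2], [v_3], [v_4]
  1-simplices (10): [v_0,v_1], [v_0,v_2], [v_0,v_3], [v_0,v_4], [v_1,v_2], [v_1,v_3], [v_1,v_4], [v_2,v_3], [v_2,v_4], [v_3,v_4]
  2-simplices (10): [v_0,v_1,v_2], [v_0,v_1,v_3], [v_0,v_1,v_4], [v_0,v_2,v_3], [v_0,v_2,v_4], [v_0,v_3,v_4], [v_1,v_2,v_3], [v_1,v_2,v_4], [v_1,v_3,v_4], [v_2,v_3,v_4]
  3-simplices (5): [v_0,v_1,v_2,v_3], [v_0,v_1,v_2,v_4], [v_0,v_1,v_3,v_4], [v_0,v_2,v_3,v_4], [v_1,v_2,v_3,v_4]

Hence C_0 ≅ Z^5, C_1 ≅ Z^10, C_2 ≅ Z^10, C_3 ≅ Z^5.

The boundary map ∂_1: C_1 → C_0 is given by ∂[p,q] = [q] − [p]. For instance
  ∂[v_1,v_4] = [v_4] − [v_1].
The resulting 5×10 matrix has rank 4, and its Smith normal form has invariant factors (1,1,1,1).

Boundary ∂_2: C_2 → C_1 maps a triangle to the signed sum of its edges. For instance
  ∂[v_0,v_1,v_2] = [v_1,v_2] − [v_0,v_2] + [v_0,v_1],
  ∂[v_1,v_3,v_4] = [v_3,v_4] − [v_1,v_4] + [v_1,v_3].
The resulting 10×10 matrix has rank 6, and its Smith normal form has invariant factors (1,1,1,1,1,1).

Boundary ∂_3: C_3 → C_2 sends each 3-simplex σ to the alternating sum Σ_i (−1)^i (σ with its i-th vertex removed). For instance
  ∂[v_0,v_1,v_2,v_4] = [v_1,v_2,v_4] − [v_0,v_2,v_4] + [v_0,v_1,v_4] − [v_0,v_1,v_2],
  ∂[v_1,v_2,v_3,v_4] = [v_2,v_3,v_4] − [v_1,v_3,v_4] + [v_1,v_2,v_4] − [v_1,v_2,v_3].
The 10×5 boundary matrix has rank 4 and Smith normal form diag(1,1,1,1).

Now H_k = ker ∂_k / im ∂_{k+1}, so:

  H_0: rank C_0 − rank ∂_1 = 5 − 4 = 1, and the invariant factors of ∂_1 are all 1, so H_0 ≅ Z.
  H_1: rank ker ∂_1 − rank ∂_2 = (10 − 4) − 6 = 0, and the invariant factors of ∂_2 are all 1, so H_1 ≅ 0.
  H_2: rank ker ∂_2 − rank ∂_3 = (10 − 6) − 4 = 0, and the invariant factors of ∂_3 are all 1, so H_2 ≅ 0.
  H_3: rank ker ∂_3 − rank ∂_4 = (5 − 4) − 0 = 1, and there is no ∂_4, so H_3 ≅ Z.

(K is a triangulation of the 3-sphere S^3.)

H_0 = Z,  H_1 = 0,  H_2 = 0,  H_3 = Z.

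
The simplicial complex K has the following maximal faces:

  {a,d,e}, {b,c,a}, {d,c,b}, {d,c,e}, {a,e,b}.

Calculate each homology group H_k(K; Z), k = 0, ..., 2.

We work with the vertex ordering a < b < c < d < e. The simplices of K, each written with vertices in increasing order, are:

  0-simplices (5): a, b, c, d, e
  1-simplices (10): ab, ac, ad, ae, bc, bd, be, cd, ce, de
  2-simplices (5): abc, abe, ade, bcd, cde

giving chain groups C_0 ≅ Z^5, C_1 ≅ Z^10, C_2 ≅ Z^5.

∂_1: C_1 → C_0 maps an edge to its endpoints' difference, ∂[p,q] = q − p. For instance
  ∂ac = c − a.
This gives a 5×10 integer matrix of rank 4; reducing to Smith normal form yields diagonal entries (1,1,1,1).

The boundary map ∂_2: C_2 → C_1 acts by ∂[p,q,r] = [q,r] − [p,r] + [p,q]. For instance
  ∂abc = bc − ac + ab,
  ∂abe = be − ae + ab.
This gives a 10×5 integer matrix of rank 5; reducing to Smith normal form yields diagonal entries (1,1,1,1,1).

Now H_k = ker ∂_k / im ∂_{k+1}, so:

  H_0: rank C_0 − rank ∂_1 = 5 − 4 = 1, and the invariant factors of ∂_1 are all 1, so H_0 ≅ Z.
  H_1: rank ker ∂_1 − rank ∂_2 = (10 − 4) − 5 = 1, and the invariant factors of ∂_2 are all 1, so H_1 ≅ Z.
  H_2: rank ker ∂_2 − rank ∂_3 = (5 − 5) − 0 = 0, and there is no ∂_3, so H_2 ≅ 0.

(K is a triangulation of the Möbius band.)

H_0 = Z,  H_1 = Z,  H_2 = 0.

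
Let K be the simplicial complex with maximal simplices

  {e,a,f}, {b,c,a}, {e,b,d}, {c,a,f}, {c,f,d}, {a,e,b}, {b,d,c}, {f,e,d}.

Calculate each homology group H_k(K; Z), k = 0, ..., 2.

We work with the vertex ordering a < b < c < d < e < f. The simplices of K, each written with vertices in increasing order, are:

  0-simplices (6): a, b, c, d, e, f
  1-simplices (12): ab, ac, ae, af, bc, bd, be, cd, cf, de, df, ef
  2-simplices (8): abc, abe, acf, aef, bcd, bde, cdf, def

giving chain groups C_0 ≅ Z^6, C_1 ≅ Z^12, C_2 ≅ Z^8.

Boundary ∂_1: C_1 → C_0 sends each edge [p,q] (with p < q) to q − p.
As a 6×12 matrix over Z this has rank 5, with invariant factors (1,1,1,1,1).

The boundary map ∂_2: C_2 → C_1 sends each 2-simplex [p,q,r] to [q,r] − [p,r] + [p,q]. For instance
  ∂bcd = cd − bd + bc,
  ∂aef = ef − af + ae.
This gives a 12×8 integer matrix of rank 7; reducing to Smith normal form yields diagonal entries (1,1,1,1,1,1,1).

Now H_k = ker ∂_k / im ∂_{k+1}, so:

  H_0: rank C_0 − rank ∂_1 = 6 − 5 = 1, and the invariant factors of ∂_1 are all 1, so H_0 = Z.
  H_1: rank ker ∂_1 − rank ∂_2 = (12 − 5) − 7 = 0, and the invariant factors of ∂_2 are all 1, so H_1 = 0.
  H_2: rank ker ∂_2 − rank ∂_3 = (8 − 7) − 0 = 1, and there is no ∂_3, so H_2 = Z.

H_0 = Z,  H_1 = 0,  H_2 = Z.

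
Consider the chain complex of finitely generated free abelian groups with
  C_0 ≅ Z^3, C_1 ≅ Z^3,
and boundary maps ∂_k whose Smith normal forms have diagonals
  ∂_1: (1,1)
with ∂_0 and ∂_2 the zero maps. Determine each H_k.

H_0 ≅ Z,  H_1 ≅ Z.

H_0: b_0 = 3 − 0 − 2 = 1; torsion from ∂_1 factors > 1: none. So H_0 ≅ Z.
H_1: b_1 = 3 − 2 − 0 = 1; torsion from ∂_2 factors > 1: none. So H_1 ≅ Z.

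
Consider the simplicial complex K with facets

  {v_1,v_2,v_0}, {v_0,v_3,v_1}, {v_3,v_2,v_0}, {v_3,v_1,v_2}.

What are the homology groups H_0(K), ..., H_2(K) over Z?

Take the total order v_0 < v_1 < v_2 < v_3 on the vertex set. Then K (dimension 2) consists of the simplices:

  0-simplices (4): [v_0], [v_1], [v_2], [v_3]
  1-simplices (6): [v_0,v_1], [v_0,v_2], [v_0,v_3], [v_1,v_2], [v_1,v_3], [v_2,v_3]
  2-simplices (4): [v_0,v_1,v_2], [v_0,v_1,v_3], [v_0,v_2,v_3], [v_1,v_2,v_3]

so the chain groups are C_0 ≅ Z^4, C_1 ≅ Z^6, C_2 ≅ Z^4.

∂_1: C_1 → C_0 is given by ∂[p,q] = [q] − [p]. For instance
  ∂[v_1,v_2] = [v_2] − [v_1].
The 4×6 boundary matrix has rank 3 and Smith normal form diag(1,1,1).

The boundary map ∂_2: C_2 → C_1 maps a triangle to the signed sum of its edges. For instance
  ∂[v_0,v_1,v_3] = [v_1,v_3] − [v_0,v_3] + [v_0,v_1],
  ∂[v_0,v_1,v_2] = [v_1,v_2] − [v_0,v_2] + [v_0,v_1].
The 6×4 boundary matrix has rank 3 and Smith normal form diag(1,1,1).

From H_k ≅ ker(∂_k) / im(∂_{k+1}) we obtain:

  H_0: rank C_0 − rank ∂_1 = 4 − 3 = 1, and the invariant factors of ∂_1 are all 1, so H_0 ≅ Z.
  H_1: rank ker ∂_1 − rank ∂_2 = (6 − 3) − 3 = 0, and the invariant factors of ∂_2 are all 1, so H_1 ≅ 0.
  H_2: rank ker ∂_2 − rank ∂_3 = (4 − 3) − 0 = 1, and there is no ∂_3, so H_2 ≅ Z.

H_0 = Z,  H_1 = 0,  H_2 = Z.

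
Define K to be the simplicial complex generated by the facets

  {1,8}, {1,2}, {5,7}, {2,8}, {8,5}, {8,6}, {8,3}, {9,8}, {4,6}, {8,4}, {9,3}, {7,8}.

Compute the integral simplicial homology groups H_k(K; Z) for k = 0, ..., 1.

H_0 ≅ Z,  H_1 ≅ Z^4.

Fix the vertex order 1 < 2 < 3 < 4 < 5 < 6 < 7 < 8 < 9 and write every simplex with vertices in increasing order. Then dim K = 1 and the simplices of K are:

  0-simplices (9): [1], [2], [3], [4], [5], [6], [7], [8], [9]
  1-simplices (12): [1,2], [1,8], [2,8], [3,8], [3,9], [4,6], [4,8], [5,7], [5,8], [6,8], [7,8], [8,9]

giving chain groups C_0 ≅ Z^9, C_1 ≅ Z^12.

The boundary map ∂_1: C_1 → C_0 sends each edge [p,q] (with p < q) to q − p. For instance
  ∂[1,2] = [2] − [1].
As a 9×12 matrix over Z this has rank 8, with invariant factors (1,1,1,1,1,1,1,1).

Now H_k = ker ∂_k / im ∂_{k+1}, so:

  H_0: rank C_0 − rank ∂_1 = 9 − 8 = 1, and the invariant factors of ∂_1 are all 1, so H_0 ≅ Z.
  H_1: rank ker ∂_1 − rank ∂_2 = (12 − 8) − 0 = 4, and there is no ∂_2, so H_1 ≅ Z^4.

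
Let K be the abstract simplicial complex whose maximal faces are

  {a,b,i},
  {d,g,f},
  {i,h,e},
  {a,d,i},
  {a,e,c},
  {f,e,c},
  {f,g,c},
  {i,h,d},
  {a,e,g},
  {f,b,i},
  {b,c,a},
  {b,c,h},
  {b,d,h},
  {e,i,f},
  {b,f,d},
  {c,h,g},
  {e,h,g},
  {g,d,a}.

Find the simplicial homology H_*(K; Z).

H_0 = Z,  H_1 = Z ⊕ Z_2,  H_2 = 0.

Fix the vertex order a < b < c < d < e < f < g < h < i and write every simplex with vertices in increasing order. Then dim K = 2 and the simplices of K are:

  0-simplices (9): a, b, c, d, e, f, g, h, i
  1-simplices (27): ab, ac, ad, ae, ag, ai, bc, bd, bf, bh, bi, ce, cf, cg, ch, df, dg, dh, di, ef, eg, eh, ei, fg, fi, gh, hi
  2-simplices (18): abc, abi, ace, adg, adi, aeg, bch, bdf, bdh, bfi, cef, cfg, cgh, dfg, dhi, efi, egh, ehi

giving chain groups C_0 ≅ Z^9, C_1 ≅ Z^27, C_2 ≅ Z^18.

The boundary map ∂_1: C_1 → C_0 sends each edge [p,q] (with p < q) to q − p. For instance
  ∂dg = g − d.
The resulting 9×27 matrix has rank 8, and its Smith normal form has invariant factors (1,1,1,1,1,1,1,1).

∂_2: C_2 → C_1 maps a triangle to the signed sum of its edges. For instance
  ∂cgh = gh − ch + cg,
  ∂dfg = fg − dg + df.
As a 27×18 matrix over Z this has rank 18, with invariant factors (1,1,1,1,1,1,1,1,1,1,1,1,1,1,1,1,1,2).

Now H_k = ker ∂_k / im ∂_{k+1}, so:

  H_0: rank C_0 − rank ∂_1 = 9 − 8 = 1, and the invariant factors of ∂_1 are all 1, so H_0 ≅ Z.
  H_1: rank ker ∂_1 − rank ∂_2 = (27 − 8) − 18 = 1, and ∂_2 has invariant factor 2 > 1, so H_1 ≅ Z ⊕ Z_2.
  H_2: rank ker ∂_2 − rank ∂_3 = (18 − 18) − 0 = 0, and there is no ∂_3, so H_2 ≅ 0.

As a check, the Euler characteristic is 9 − 27 + 18 = 0, which agrees with 1 − 1 + 0 = 0.
(K is a triangulation of the Klein bottle.)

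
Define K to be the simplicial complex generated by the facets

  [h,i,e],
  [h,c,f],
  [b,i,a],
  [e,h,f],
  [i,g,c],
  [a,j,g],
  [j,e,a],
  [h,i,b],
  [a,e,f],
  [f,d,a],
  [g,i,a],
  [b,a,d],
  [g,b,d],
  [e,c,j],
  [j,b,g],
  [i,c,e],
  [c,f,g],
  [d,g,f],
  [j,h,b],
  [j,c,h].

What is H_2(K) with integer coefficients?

H_2 ≅ 0.

Order the vertices as a < b < c < d < e < f < g < h < i < j. Listing each simplex with vertices in this order, K has dimension 2 with simplices:

  0-simplices (10): a, b, c, d, e, f, g, h, i, j
  1-simplices (30): ab, ad, ae, af, ag, ai, aj, bd, bg, bh, bi, bj, ce, cf, cg, ch, ci, cj, df, dg, ef, eh, ei, ej, fg, fh, gi, gj, hi, hj
  2-simplices (20): abd, abi, adf, aef, aej, agi, agj, bdg, bgj, bhi, bhj, cei, cej, cfg, cfh, cgi, chj, dfg, efh, ehi

Hence C_0 ≅ Z^10, C_1 ≅ Z^30, C_2 ≅ Z^20.

Boundary ∂_1: C_1 → C_0 is given by ∂[p,q] = [q] − [p]. For instance
  ∂af = f − a.
The resulting 10×30 matrix has rank 9, and its Smith normal form has invariant factors (1,1,1,1,1,1,1,1,1).

The boundary map ∂_2: C_2 → C_1 sends each 2-simplex [p,q,r] to [q,r] − [p,r] + [p,q]. For instance
  ∂abd = bd − ad + ab,
  ∂aej = ej − aj + ae.
This gives a 30×20 integer matrix of rank 20; reducing to Smith normal form yields diagonal entries (1,1,1,1,1,1,1,1,1,1,1,1,1,1,1,1,1,1,1,2).

Computing H_k = (kernel of ∂_k) / (image of ∂_{k+1}):

  H_2: rank ker ∂_2 − rank ∂_3 = (20 − 20) − 0 = 0, and there is no ∂_3, so H_2 ≅ 0.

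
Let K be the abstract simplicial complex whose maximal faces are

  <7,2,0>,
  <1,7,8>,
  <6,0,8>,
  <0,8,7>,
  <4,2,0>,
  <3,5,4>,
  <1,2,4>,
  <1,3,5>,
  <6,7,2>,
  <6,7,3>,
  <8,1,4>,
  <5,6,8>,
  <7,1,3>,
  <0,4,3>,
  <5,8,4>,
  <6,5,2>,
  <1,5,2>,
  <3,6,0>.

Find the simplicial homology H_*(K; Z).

Order the vertices as 0 < 1 < 2 < 3 < 4 < 5 < 6 < 7 < 8. Listing each simplex with vertices in this order, K has dimension 2 with simplices:

  0-simplices (9): [0], [1], [2], [3], [4], [5], [6], [7], [8]
  1-simplices (27): (27 of them)
  2-simplices (18): [0,2,4], [0,2,7], [0,3,4], [0,3,6], [0,6,8], [0,7,8], [1,2,4], [1,2,5], [1,3,5], [1,3,7], [1,4,8], [1,7,8], [2,5,6], [2,6,7], [3,4,5], [3,6,7], [4,5,8], [5,6,8]

so the chain groups are C_0 ≅ Z^9, C_1 ≅ Z^27, C_2 ≅ Z^18.

Boundary ∂_1: C_1 → C_0 maps an edge to its endpoints' difference, ∂[p,q] = q − p. For instance
  ∂[3,6] = [6] − [3].
As a 9×27 matrix over Z this has rank 8, with invariant factors (1,1,1,1,1,1,1,1).

The boundary map ∂_2: C_2 → C_1 acts by ∂[p,q,r] = [q,r] − [p,r] + [p,q]. For instance
  ∂[1,7,8] = [7,8] − [1,8] + [1,7],
  ∂[1,2,4] = [2,4] − [1,4] + [1,2].
As a 27×18 matrix over Z this has rank 18, with invariant factors (1,1,1,1,1,1,1,1,1,1,1,1,1,1,1,1,1,2).

Now H_k = ker ∂_k / im ∂_{k+1}, so:

  H_0: rank C_0 − rank ∂_1 = 9 − 8 = 1, and the invariant factors of ∂_1 are all 1, so H_0 = Z.
  H_1: rank ker ∂_1 − rank ∂_2 = (27 − 8) − 18 = 1, and ∂_2 has invariant factor 2 > 1, so H_1 = Z ⊕ Z_2.
  H_2: rank ker ∂_2 − rank ∂_3 = (18 − 18) − 0 = 0, and there is no ∂_3, so H_2 = 0.

H_0 = Z,  H_1 = Z ⊕ Z_2,  H_2 = 0.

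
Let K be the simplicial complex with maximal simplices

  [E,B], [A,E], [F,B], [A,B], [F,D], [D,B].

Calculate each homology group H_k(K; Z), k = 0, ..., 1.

H_0 = Z,  H_1 = Z^2.

Order the vertices as A < B < D < E < F. Listing each simplex with vertices in this order, K has dimension 1 with simplices:

  0-simplices (5): A, B, D, E, F
  1-simplices (6): AB, AE, BD, BE, BF, DF

giving chain groups C_0 ≅ Z^5, C_1 ≅ Z^6.

The boundary map ∂_1: C_1 → C_0 maps an edge to its endpoints' difference, ∂[p,q] = q − p.
The 5×6 boundary matrix has rank 4 and Smith normal form diag(1,1,1,1).

From H_k ≅ ker(∂_k) / im(∂_{k+1}) we obtain:

  H_0: rank C_0 − rank ∂_1 = 5 − 4 = 1, and the invariant factors of ∂_1 are all 1, so H_0 ≅ Z.
  H_1: rank ker ∂_1 − rank ∂_2 = (6 − 4) − 0 = 2, and there is no ∂_2, so H_1 ≅ Z^2.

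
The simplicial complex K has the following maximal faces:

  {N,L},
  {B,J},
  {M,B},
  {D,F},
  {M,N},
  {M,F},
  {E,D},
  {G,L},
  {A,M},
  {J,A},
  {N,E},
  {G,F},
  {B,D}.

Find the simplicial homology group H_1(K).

Order the vertices as A < B < D < E < F < G < J < L < M < N. Listing each simplex with vertices in this order, K has dimension 1 with simplices:

  0-simplices (10): A, B, D, E, F, G, J, L, M, N
  1-simplices (13): AJ, AM, BD, BJ, BM, DE, DF, EN, FG, FM, GL, LN, MN

giving chain groups C_0 ≅ Z^10, C_1 ≅ Z^13.

Boundary ∂_1: C_1 → C_0 maps an edge to its endpoints' difference, ∂[p,q] = q − p.
As a 10×13 matrix over Z this has rank 9, with invariant factors (1,1,1,1,1,1,1,1,1).

Computing H_k = (kernel of ∂_k) / (image of ∂_{k+1}):

  H_1: rank ker ∂_1 − rank ∂_2 = (13 − 9) − 0 = 4, and there is no ∂_2, so H_1 ≅ Z^4.

H_1 = Z^4.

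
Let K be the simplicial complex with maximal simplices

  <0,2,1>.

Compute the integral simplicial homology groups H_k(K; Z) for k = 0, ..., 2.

H_0 ≅ Z,  H_1 = 0,  H_2 = 0.

Order the vertices as 0 < 1 < 2. Listing each simplex with vertices in this order, K has dimension 2 with simplices:

  0-simplices (3): [0], [1], [2]
  1-simplices (3): [0,1], [0,2], [1,2]
  2-simplices (1): [0,1,2]

Hence C_0 ≅ Z^3, C_1 ≅ Z^3, C_2 ≅ Z^1.

The boundary map ∂_1: C_1 → C_0 is given by ∂[p,q] = [q] − [p].
As a 3×3 matrix over Z this has rank 2, with invariant factors (1,1).

The boundary map ∂_2: C_2 → C_1 maps a triangle to the signed sum of its edges. For instance
  ∂[0,1,2] = [1,2] − [0,2] + [0,1].
The resulting 3×1 matrix has rank 1, and its Smith normal form has invariant factors (1).

Computing H_k = (kernel of ∂_k) / (image of ∂_{k+1}):

  H_0: rank C_0 − rank ∂_1 = 3 − 2 = 1, and the invariant factors of ∂_1 are all 1, so H_0 ≅ Z.
  H_1: rank ker ∂_1 − rank ∂_2 = (3 − 2) − 1 = 0, and the invariant factors of ∂_2 are all 1, so H_1 ≅ 0.
  H_2: rank ker ∂_2 − rank ∂_3 = (1 − 1) − 0 = 0, and there is no ∂_3, so H_2 ≅ 0.

As a check, the Euler characteristic is 3 − 3 + 1 = 1, which agrees with 1 − 0 + 0 = 1.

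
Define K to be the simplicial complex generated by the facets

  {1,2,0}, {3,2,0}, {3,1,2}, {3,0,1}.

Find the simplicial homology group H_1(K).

K has 4 vertices, 6 edges, 4 triangles.
rank ∂_1 = 3, rank ∂_2 = 3 ⇒ b_1 = 6 − 3 − 3 = 0; all invariant factors of ∂_2 are 1 so no torsion. So H_1 = 0.

H_1 = 0.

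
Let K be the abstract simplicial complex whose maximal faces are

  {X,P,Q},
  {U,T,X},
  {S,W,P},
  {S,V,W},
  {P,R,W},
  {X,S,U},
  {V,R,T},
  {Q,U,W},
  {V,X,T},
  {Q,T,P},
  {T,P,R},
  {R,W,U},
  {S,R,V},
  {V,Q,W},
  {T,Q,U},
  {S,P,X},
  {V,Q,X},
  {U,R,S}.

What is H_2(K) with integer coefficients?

H_2 ≅ 0.

K has 9 vertices, 27 edges, 18 triangles.
rank ∂_2 = 18, rank ∂_3 = 0 ⇒ b_2 = 18 − 18 − 0 = 0. So H_2 = 0.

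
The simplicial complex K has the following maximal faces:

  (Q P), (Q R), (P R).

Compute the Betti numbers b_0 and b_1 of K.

b_0 = 1, b_1 = 1.

Fix the vertex order P < Q < R and write every simplex with vertices in increasing order. Then dim K = 1 and the simplices of K are:

  0-simplices (3): P, Q, R
  1-simplices (3): PQ, PR, QR

giving chain groups C_0 ≅ Z^3, C_1 ≅ Z^3.

∂_1: C_1 → C_0 maps an edge to its endpoints' difference, ∂[p,q] = q − p. For instance
  ∂QR = R − Q.
As a 3×3 matrix over Z this has rank 2, with invariant factors (1,1).

Computing H_k = (kernel of ∂_k) / (image of ∂_{k+1}):

  H_0: rank C_0 − rank ∂_1 = 3 − 2 = 1, and the invariant factors of ∂_1 are all 1, so H_0 ≅ Z.
  H_1: rank ker ∂_1 − rank ∂_2 = (3 − 2) − 0 = 1, and there is no ∂_2, so H_1 ≅ Z.

(K is a triangulation of the circle S^1.)

Hence the Betti numbers are b_0 = 1, b_1 = 1.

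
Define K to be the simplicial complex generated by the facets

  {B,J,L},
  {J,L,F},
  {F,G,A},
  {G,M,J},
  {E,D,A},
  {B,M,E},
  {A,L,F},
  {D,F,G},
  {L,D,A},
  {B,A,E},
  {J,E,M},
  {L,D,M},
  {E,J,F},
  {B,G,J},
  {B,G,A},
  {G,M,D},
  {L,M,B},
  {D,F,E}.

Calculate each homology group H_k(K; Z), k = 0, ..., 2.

H_0 = Z,  H_1 = Z ⊕ Z_2,  H_2 = 0.

Fix the vertex order A < B < D < E < F < G < J < L < M and write every simplex with vertices in increasing order. Then dim K = 2 and the simplices of K are:

  0-simplices (9): A, B, D, E, F, G, J, L, M
  1-simplices (27): AB, AD, AE, AF, AG, AL, BE, BG, BJ, BL, BM, DE, DF, DG, DL, DM, EF, EJ, EM, FG, FJ, FL, GJ, GM, JL, JM, LM
  2-simplices (18): ABE, ABG, ADE, ADL, AFG, AFL, BEM, BGJ, BJL, BLM, DEF, DFG, DGM, DLM, EFJ, EJM, FJL, GJM

so the chain groups are C_0 ≅ Z^9, C_1 ≅ Z^27, C_2 ≅ Z^18.

Boundary ∂_1: C_1 → C_0 sends each edge [p,q] (with p < q) to q − p. For instance
  ∂BJ = J − B.
The resulting 9×27 matrix has rank 8, and its Smith normal form has invariant factors (1,1,1,1,1,1,1,1).

∂_2: C_2 → C_1 maps a triangle to the signed sum of its edges. For instance
  ∂BLM = LM − BM + BL,
  ∂AFG = FG − AG + AF.
The 27×18 boundary matrix has rank 18 and Smith normal form diag(1,1,1,1,1,1,1,1,1,1,1,1,1,1,1,1,1,2).

Computing H_k = (kernel of ∂_k) / (image of ∂_{k+1}):

  H_0: rank C_0 − rank ∂_1 = 9 − 8 = 1, and the invariant factors of ∂_1 are all 1, so H_0 ≅ Z.
  H_1: rank ker ∂_1 − rank ∂_2 = (27 − 8) − 18 = 1, and ∂_2 has invariant factor 2 > 1, so H_1 ≅ Z ⊕ Z_2.
  H_2: rank ker ∂_2 − rank ∂_3 = (18 − 18) − 0 = 0, and there is no ∂_3, so H_2 ≅ 0.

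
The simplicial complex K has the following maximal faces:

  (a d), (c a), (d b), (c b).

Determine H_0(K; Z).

K has 4 vertices, 4 edges.
rank ∂_0 = 0, rank ∂_1 = 3 ⇒ b_0 = 4 − 0 − 3 = 1; all invariant factors of ∂_1 are 1 so no torsion. So H_0 ≅ Z.

H_0 = Z.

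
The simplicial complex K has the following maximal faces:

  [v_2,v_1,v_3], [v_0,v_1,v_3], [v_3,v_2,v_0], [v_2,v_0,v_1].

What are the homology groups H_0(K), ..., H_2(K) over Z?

Order the vertices as v_0 < v_1 < v_2 < v_3. Listing each simplex with vertices in this order, K has dimension 2 with simplices:

  0-simplices (4): [v_0], [v_1], [v_2], [v_3]
  1-simplices (6): [v_0,v_1], [v_0,v_2], [v_0,v_3], [v_1,v_2], [v_1,v_3], [v_2,v_3]
  2-simplices (4): [v_0,v_1,v_2], [v_0,v_1,v_3], [v_0,v_2,v_3], [v_1,v_2,v_3]

so the chain groups are C_0 ≅ Z^4, C_1 ≅ Z^6, C_2 ≅ Z^4.

∂_1: C_1 → C_0 sends each edge [p,q] (with p < q) to q − p. For instance
  ∂[v_0,v_2] = [v_2] − [v_0].
As a 4×6 matrix over Z this has rank 3, with invariant factors (1,1,1).

∂_2: C_2 → C_1 sends each 2-simplex [p,q,r] to [q,r] − [p,r] + [p,q]. For instance
  ∂[v_0,v_1,v_2] = [v_1,v_2] − [v_0,v_2] + [v_0,v_1],
  ∂[v_0,v_1,v_3] = [v_1,v_3] − [v_0,v_3] + [v_0,v_1].
The 6×4 boundary matrix has rank 3 and Smith normal form diag(1,1,1).

Now H_k = ker ∂_k / im ∂_{k+1}, so:

  H_0: rank C_0 − rank ∂_1 = 4 − 3 = 1, and the invariant factors of ∂_1 are all 1, so H_0 ≅ Z.
  H_1: rank ker ∂_1 − rank ∂_2 = (6 − 3) − 3 = 0, and the invariant factors of ∂_2 are all 1, so H_1 ≅ 0.
  H_2: rank ker ∂_2 − rank ∂_3 = (4 − 3) − 0 = 1, and there is no ∂_3, so H_2 ≅ Z.

As a check, the Euler characteristic is 4 − 6 + 4 = 2, which agrees with 1 − 0 + 1 = 2.

H_0 ≅ Z,  H_1 = 0,  H_2 ≅ Z.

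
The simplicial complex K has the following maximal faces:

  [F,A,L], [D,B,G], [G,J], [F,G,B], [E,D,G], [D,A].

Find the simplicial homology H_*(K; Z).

H_0 ≅ Z,  H_1 ≅ Z,  H_2 = 0.

Order the vertices as A < B < D < E < F < G < J < L. Listing each simplex with vertices in this order, K has dimension 2 with simplices:

  0-simplices (8): A, B, D, E, F, G, J, L
  1-simplices (12): AD, AF, AL, BD, BF, BG, DE, DG, EG, FG, FL, GJ
  2-simplices (4): AFL, BDG, BFG, DEG

giving chain groups C_0 ≅ Z^8, C_1 ≅ Z^12, C_2 ≅ Z^4.

∂_1: C_1 → C_0 is given by ∂[p,q] = [q] − [p].
This gives a 8×12 integer matrix of rank 7; reducing to Smith normal form yields diagonal entries (1,1,1,1,1,1,1).

∂_2: C_2 → C_1 acts by ∂[p,q,r] = [q,r] − [p,r] + [p,q]. For instance
  ∂AFL = FL − AL + AF,
  ∂BDG = DG − BG + BD.
This gives a 12×4 integer matrix of rank 4; reducing to Smith normal form yields diagonal entries (1,1,1,1).

Computing H_k = (kernel of ∂_k) / (image of ∂_{k+1}):

  H_0: rank C_0 − rank ∂_1 = 8 − 7 = 1, and the invariant factors of ∂_1 are all 1, so H_0 = Z.
  H_1: rank ker ∂_1 − rank ∂_2 = (12 − 7) − 4 = 1, and the invariant factors of ∂_2 are all 1, so H_1 = Z.
  H_2: rank ker ∂_2 − rank ∂_3 = (4 − 4) − 0 = 0, and there is no ∂_3, so H_2 = 0.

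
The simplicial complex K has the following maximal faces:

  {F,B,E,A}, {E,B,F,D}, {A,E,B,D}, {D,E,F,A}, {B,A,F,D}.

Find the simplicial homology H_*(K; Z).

H_0 ≅ Z,  H_1 = 0,  H_2 = 0,  H_3 ≅ Z.

K has 5 vertices, 10 edges, 10 triangles, 5 3-simplices.
rank ∂_0 = 0, rank ∂_1 = 4 ⇒ b_0 = 5 − 0 − 4 = 1; all invariant factors of ∂_1 are 1 so no torsion. So H_0 = Z.
rank ∂_1 = 4, rank ∂_2 = 6 ⇒ b_1 = 10 − 4 − 6 = 0; all invariant factors of ∂_2 are 1 so no torsion. So H_1 = 0.
rank ∂_2 = 6, rank ∂_3 = 4 ⇒ b_2 = 10 − 6 − 4 = 0; all invariant factors of ∂_3 are 1 so no torsion. So H_2 = 0.
rank ∂_3 = 4, rank ∂_4 = 0 ⇒ b_3 = 5 − 4 − 0 = 1. So H_3 = Z.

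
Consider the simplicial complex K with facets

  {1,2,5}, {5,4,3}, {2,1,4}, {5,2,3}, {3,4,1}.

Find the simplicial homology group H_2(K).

Fix the vertex order 1 < 2 < 3 < 4 < 5 and write every simplex with vertices in increasing order. Then dim K = 2 and the simplices of K are:

  0-simplices (5): [1], [2], [3], [4], [5]
  1-simplices (10): [1,2], [1,3], [1,4], [1,5], [2,3], [2,4], [2,5], [3,4], [3,5], [4,5]
  2-simplices (5): [1,2,4], [1,2,5], [1,3,4], [2,3,5], [3,4,5]

giving chain groups C_0 ≅ Z^5, C_1 ≅ Z^10, C_2 ≅ Z^5.

Boundary ∂_1: C_1 → C_0 maps an edge to its endpoints' difference, ∂[p,q] = q − p. For instance
  ∂[2,3] = [3] − [2].
The 5×10 boundary matrix has rank 4 and Smith normal form diag(1,1,1,1).

The boundary map ∂_2: C_2 → C_1 acts by ∂[p,q,r] = [q,r] − [p,r] + [p,q]. For instance
  ∂[1,2,5] = [2,5] − [1,5] + [1,2],
  ∂[2,3,5] = [3,5] − [2,5] + [2,3].
The 10×5 boundary matrix has rank 5 and Smith normal form diag(1,1,1,1,1).

From H_k ≅ ker(∂_k) / im(∂_{k+1}) we obtain:

  H_2: rank ker ∂_2 − rank ∂_3 = (5 − 5) − 0 = 0, and there is no ∂_3, so H_2 = 0.

(K is a triangulation of the Möbius band.)

H_2 = 0.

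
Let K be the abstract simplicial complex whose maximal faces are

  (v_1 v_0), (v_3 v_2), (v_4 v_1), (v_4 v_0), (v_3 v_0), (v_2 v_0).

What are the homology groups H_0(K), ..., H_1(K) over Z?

H_0 = Z,  H_1 = Z^2.

K has 5 vertices, 6 edges.
rank ∂_0 = 0, rank ∂_1 = 4 ⇒ b_0 = 5 − 0 − 4 = 1; all invariant factors of ∂_1 are 1 so no torsion. So H_0 = Z.
rank ∂_1 = 4, rank ∂_2 = 0 ⇒ b_1 = 6 − 4 − 0 = 2. So H_1 = Z^2.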